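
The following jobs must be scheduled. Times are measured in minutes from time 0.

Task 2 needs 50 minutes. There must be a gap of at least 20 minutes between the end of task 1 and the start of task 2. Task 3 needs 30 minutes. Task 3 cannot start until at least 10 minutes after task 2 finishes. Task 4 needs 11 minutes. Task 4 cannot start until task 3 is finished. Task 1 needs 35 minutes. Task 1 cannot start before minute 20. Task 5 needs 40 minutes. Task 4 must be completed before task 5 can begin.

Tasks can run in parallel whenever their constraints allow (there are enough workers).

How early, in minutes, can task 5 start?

176

Task 1 waits on its own release at minute 20, so it starts at minute 20 and finishes at 20 + 35 = minute 55.
Task 2 waits on task 1 (finishes minute 55, plus 20-minute gap → minute 75), so it starts at minute 75 and finishes at 75 + 50 = minute 125.
Task 3 cannot begin until task 2 (finishes minute 125, plus 10-minute gap → minute 135). It runs from minute 135 to 135 + 30 = minute 165.
Task 4 cannot begin until task 3 (finishes minute 165). It runs from minute 165 to 165 + 11 = minute 176.
Task 5 waits on task 4 (finishes minute 176), so the earliest it can start is minute 176.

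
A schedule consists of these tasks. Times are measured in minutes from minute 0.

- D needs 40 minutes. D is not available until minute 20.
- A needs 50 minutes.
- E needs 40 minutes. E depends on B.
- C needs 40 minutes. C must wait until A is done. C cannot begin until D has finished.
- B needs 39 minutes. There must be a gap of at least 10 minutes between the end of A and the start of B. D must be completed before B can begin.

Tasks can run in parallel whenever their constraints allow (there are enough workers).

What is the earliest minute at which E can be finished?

After its own release at minute 20, D can start at minute 20 and finishes at minute 60.
Nothing blocks A, so it runs from minute 0 to minute 50.
B needs all of A (finishes minute 50, plus 10-minute gap → minute 60); D (finishes minute 60). That puts its earliest start at minute 60; it finishes at 60 + 39 = minute 99.
After B (finishes minute 99), E can start at minute 99 and finishes at minute 139.

139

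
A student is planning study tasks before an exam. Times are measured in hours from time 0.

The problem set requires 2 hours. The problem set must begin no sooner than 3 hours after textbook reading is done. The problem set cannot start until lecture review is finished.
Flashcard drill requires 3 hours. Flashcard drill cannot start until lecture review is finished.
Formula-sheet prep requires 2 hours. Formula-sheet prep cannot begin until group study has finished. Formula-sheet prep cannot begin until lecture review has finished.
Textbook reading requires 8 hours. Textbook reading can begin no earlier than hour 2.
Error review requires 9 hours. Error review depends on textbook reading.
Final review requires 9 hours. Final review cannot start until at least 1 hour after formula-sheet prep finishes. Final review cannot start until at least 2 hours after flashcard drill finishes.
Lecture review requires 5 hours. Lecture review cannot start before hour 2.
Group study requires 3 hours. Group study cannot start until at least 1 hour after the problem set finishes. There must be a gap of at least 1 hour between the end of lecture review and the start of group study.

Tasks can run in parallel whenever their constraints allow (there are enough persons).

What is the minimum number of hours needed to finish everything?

Lecture review waits on its own release at hour 2, so it starts at hour 2 and finishes at 2 + 5 = hour 7.
After lecture review (finishes hour 7), flashcard drill can start at hour 7 and finishes at hour 10.
Textbook reading waits on its own release at hour 2, so it starts at hour 2 and finishes at 2 + 8 = hour 10.
After textbook reading (finishes hour 10), error review can start at hour 10 and finishes at hour 19.
The problem set cannot start until textbook reading (finishes hour 10, plus 3-hour gap → hour 13); lecture review (finishes hour 7). The controlling bound is hour 13, so the problem set finishes at 13 + 2 = hour 15.
Group study has to wait for the problem set (finishes hour 15, plus 1-hour gap → hour 16); lecture review (finishes hour 7, plus 1-hour gap → hour 8). The latest of these is hour 16, so group study runs hour 16 to 16 + 3 = hour 19.
For formula-sheet prep: group study (finishes hour 19); lecture review (finishes hour 7). Taking the maximum gives a start of hour 19, and it finishes at 19 + 2 = hour 21.
Final review cannot start until formula-sheet prep (finishes hour 21, plus 1-hour gap → hour 22); flashcard drill (finishes hour 10, plus 2-hour gap → hour 12). The controlling bound is hour 22, so final review finishes at 22 + 9 = hour 31.
All tasks are finished once the last one completes. Finish times: Textbook reading at 10, Lecture review at 7, The problem set at 15, Flashcard drill at 10, Error review at 19, Group study at 19, Formula-sheet prep at 21, Final review at 31. The latest is hour 31.

31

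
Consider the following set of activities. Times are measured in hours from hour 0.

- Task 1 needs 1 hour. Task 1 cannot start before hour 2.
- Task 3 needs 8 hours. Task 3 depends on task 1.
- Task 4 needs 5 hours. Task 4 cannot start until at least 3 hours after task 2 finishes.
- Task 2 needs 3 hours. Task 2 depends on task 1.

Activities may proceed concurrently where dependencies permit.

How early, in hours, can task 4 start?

Task 1 cannot begin until its own release at hour 2. It runs from hour 2 to 2 + 1 = hour 3.
After task 1 (finishes hour 3), task 2 can start at hour 3 and finishes at hour 6.
Task 4 waits on task 2 (finishes hour 6, plus 3-hour gap → hour 9), so the earliest it can start is hour 9.

9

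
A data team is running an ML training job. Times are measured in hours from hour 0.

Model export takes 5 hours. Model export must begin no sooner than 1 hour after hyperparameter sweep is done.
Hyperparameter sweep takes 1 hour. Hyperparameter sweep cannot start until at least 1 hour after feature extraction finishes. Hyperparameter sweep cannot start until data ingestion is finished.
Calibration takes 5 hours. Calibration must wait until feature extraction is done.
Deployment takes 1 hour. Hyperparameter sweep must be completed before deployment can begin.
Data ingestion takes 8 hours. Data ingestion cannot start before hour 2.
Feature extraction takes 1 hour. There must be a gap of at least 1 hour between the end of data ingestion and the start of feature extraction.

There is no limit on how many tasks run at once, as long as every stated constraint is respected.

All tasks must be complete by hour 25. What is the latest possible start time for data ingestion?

Nothing follows model export; the deadline of hour 25 is its only limit. It must start by 25 − 5 = hour 20.
Nothing follows deployment; the deadline of hour 25 is its only limit. It must start by 25 − 1 = hour 24.
Hyperparameter sweep feeds model export (must start by hour 20, minus 1-hour gap → hour 19); deployment (must start by hour 24). Taking the minimum, hyperparameter sweep must finish by hour 19 and start by 19 − 1 = hour 18.
Calibration has no dependents, so it just needs to finish by hour 25. Starting by 25 − 5 = hour 20 achieves that.
Feature extraction has several dependents: hyperparameter sweep (must start by hour 18, minus 1-hour gap → hour 17); calibration (must start by hour 20). The earliest of those limits is hour 17, so feature extraction must start by 17 − 1 = hour 16.
For data ingestion: feature extraction (must start by hour 16, minus 1-hour gap → hour 15); hyperparameter sweep (must start by hour 18). The most restrictive is hour 15; with an 8-hour duration, data ingestion must start by hour 7.

7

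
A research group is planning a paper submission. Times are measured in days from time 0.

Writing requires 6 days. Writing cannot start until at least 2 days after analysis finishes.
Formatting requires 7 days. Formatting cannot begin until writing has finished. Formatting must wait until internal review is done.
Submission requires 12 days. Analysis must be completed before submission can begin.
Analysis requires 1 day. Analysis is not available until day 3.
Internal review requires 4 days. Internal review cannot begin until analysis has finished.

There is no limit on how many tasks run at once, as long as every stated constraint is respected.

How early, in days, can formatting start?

12

Analysis waits on its own release at day 3, so it starts at day 3 and finishes at 3 + 1 = day 4.
Internal review cannot begin until analysis (finishes day 4). It runs from day 4 to 4 + 4 = day 8.
After analysis (finishes day 4, plus 2-day gap → day 6), writing can start at day 6 and finishes at day 12.
Formatting waits on writing (finishes day 12); internal review (finishes day 8). The latest of these is day 12, which is the earliest formatting can start.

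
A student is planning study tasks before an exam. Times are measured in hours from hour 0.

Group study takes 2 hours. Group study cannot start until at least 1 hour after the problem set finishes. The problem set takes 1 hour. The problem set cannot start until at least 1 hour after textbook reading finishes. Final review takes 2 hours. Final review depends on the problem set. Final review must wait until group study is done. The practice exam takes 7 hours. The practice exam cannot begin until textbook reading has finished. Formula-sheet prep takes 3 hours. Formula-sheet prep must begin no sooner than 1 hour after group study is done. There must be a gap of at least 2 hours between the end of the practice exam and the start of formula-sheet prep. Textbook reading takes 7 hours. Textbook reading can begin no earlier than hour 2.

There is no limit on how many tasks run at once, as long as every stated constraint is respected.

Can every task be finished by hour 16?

After its own release at hour 2, textbook reading can start at hour 2 and finishes at hour 9.
After textbook reading (finishes hour 9), the practice exam can start at hour 9 and finishes at hour 16.
The problem set cannot begin until textbook reading (finishes hour 9, plus 1-hour gap → hour 10). It runs from hour 10 to 10 + 1 = hour 11.
After the problem set (finishes hour 11, plus 1-hour gap → hour 12), group study can start at hour 12 and finishes at hour 14.
Final review has to wait for the problem set (finishes hour 11); group study (finishes hour 14). The latest of these is hour 14, so final review runs hour 14 to 14 + 2 = hour 16.
Formula-sheet prep cannot start until group study (finishes hour 14, plus 1-hour gap → hour 15); the practice exam (finishes hour 16, plus 2-hour gap → hour 18). The controlling bound is hour 18, so formula-sheet prep finishes at 18 + 3 = hour 21.
The earliest everything can be done is hour 21, which is after the deadline of 16, so it is not possible.

No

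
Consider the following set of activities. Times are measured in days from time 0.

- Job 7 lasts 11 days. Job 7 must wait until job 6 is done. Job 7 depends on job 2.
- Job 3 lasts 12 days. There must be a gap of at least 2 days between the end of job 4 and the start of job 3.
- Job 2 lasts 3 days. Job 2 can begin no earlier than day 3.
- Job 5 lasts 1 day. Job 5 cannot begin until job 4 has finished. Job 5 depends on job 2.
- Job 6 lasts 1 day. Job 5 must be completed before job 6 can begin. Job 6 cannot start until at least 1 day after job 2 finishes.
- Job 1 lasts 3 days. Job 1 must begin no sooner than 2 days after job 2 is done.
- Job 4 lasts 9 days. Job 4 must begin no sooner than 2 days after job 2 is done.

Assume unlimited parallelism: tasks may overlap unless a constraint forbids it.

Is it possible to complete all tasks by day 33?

Job 2 waits on its own release at day 3, so it starts at day 3 and finishes at 3 + 3 = day 6.
After job 2 (finishes day 6, plus 2-day gap → day 8), job 4 can start at day 8 and finishes at day 17.
Job 5 cannot start until job 4 (finishes day 17); job 2 (finishes day 6). The controlling bound is day 17, so job 5 finishes at 17 + 1 = day 18.
Job 6 has to wait for job 5 (finishes day 18); job 2 (finishes day 6, plus 1-day gap → day 7). The latest of these is day 18, so job 6 runs day 18 to 18 + 1 = day 19.
Job 7 needs all of job 6 (finishes day 19); job 2 (finishes day 6). That puts its earliest start at day 19; it finishes at 19 + 11 = day 30.
Job 3 waits on job 4 (finishes day 17, plus 2-day gap → day 19), so it starts at day 19 and finishes at 19 + 12 = day 31.
After job 2 (finishes day 6, plus 2-day gap → day 8), job 1 can start at day 8 and finishes at day 11.
Every task is finished by day 31, which is no later than the deadline of 33, so the schedule is feasible.

Yes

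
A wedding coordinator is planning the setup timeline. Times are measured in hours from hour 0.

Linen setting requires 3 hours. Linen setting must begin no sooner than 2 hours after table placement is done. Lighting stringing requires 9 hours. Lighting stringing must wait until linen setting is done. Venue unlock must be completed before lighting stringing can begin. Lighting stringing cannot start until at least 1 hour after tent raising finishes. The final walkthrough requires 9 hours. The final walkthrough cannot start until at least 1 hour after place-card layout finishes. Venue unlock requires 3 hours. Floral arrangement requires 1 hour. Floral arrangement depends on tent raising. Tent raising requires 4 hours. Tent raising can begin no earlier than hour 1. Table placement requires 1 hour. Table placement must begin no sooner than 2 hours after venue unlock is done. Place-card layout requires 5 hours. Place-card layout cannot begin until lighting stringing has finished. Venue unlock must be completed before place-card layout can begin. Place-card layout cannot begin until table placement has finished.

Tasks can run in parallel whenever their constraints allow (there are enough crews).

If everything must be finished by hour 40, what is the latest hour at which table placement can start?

10

To finish by hour 40, the final walkthrough (duration 9) must start no later than hour 31.
Place-card layout has to be done before the final walkthrough (must start by hour 31, minus 1-hour gap → hour 30). That means finishing by hour 30, i.e. starting by 30 − 5 = hour 25.
Lighting stringing feeds into place-card layout (must start by hour 25); so lighting stringing must finish by hour 25 and therefore start by hour 16.
Linen setting must finish before lighting stringing (must start by hour 16). With a 3-hour duration, linen setting must start by 16 − 3 = hour 13.
Table placement feeds linen setting (must start by hour 13, minus 2-hour gap → hour 11); place-card layout (must start by hour 25). Taking the minimum, table placement must finish by hour 11 and start by 11 − 1 = hour 10.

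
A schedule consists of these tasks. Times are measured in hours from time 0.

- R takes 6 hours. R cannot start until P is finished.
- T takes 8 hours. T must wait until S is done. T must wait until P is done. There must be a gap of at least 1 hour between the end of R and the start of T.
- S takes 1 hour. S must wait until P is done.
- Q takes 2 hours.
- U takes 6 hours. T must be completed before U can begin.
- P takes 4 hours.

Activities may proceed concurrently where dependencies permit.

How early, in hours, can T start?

Nothing blocks P, so it runs from hour 0 to hour 4.
After P (finishes hour 4), S can start at hour 4 and finishes at hour 5.
R waits on P (finishes hour 4), so it starts at hour 4 and finishes at 4 + 6 = hour 10.
T waits on S (finishes hour 5); P (finishes hour 4); R (finishes hour 10, plus 1-hour gap → hour 11). The latest of these is hour 11, which is the earliest T can start.

11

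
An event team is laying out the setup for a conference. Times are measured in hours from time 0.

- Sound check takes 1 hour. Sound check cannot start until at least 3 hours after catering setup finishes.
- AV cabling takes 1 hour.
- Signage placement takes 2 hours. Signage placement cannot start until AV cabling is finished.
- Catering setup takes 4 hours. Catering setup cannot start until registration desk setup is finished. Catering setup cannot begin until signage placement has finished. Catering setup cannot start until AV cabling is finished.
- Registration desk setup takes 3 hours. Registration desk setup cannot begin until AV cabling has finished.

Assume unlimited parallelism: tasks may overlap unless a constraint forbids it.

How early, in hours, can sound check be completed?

12

AV cabling can start immediately at hour 0; it finishes at hour 1.
Signage placement waits on AV cabling (finishes hour 1), so it starts at hour 1 and finishes at 1 + 2 = hour 3.
After AV cabling (finishes hour 1), registration desk setup can start at hour 1 and finishes at hour 4.
Catering setup cannot start until registration desk setup (finishes hour 4); signage placement (finishes hour 3); AV cabling (finishes hour 1). The controlling bound is hour 4, so catering setup finishes at 4 + 4 = hour 8.
Sound check cannot begin until catering setup (finishes hour 8, plus 3-hour gap → hour 11). It runs from hour 11 to 11 + 1 = hour 12.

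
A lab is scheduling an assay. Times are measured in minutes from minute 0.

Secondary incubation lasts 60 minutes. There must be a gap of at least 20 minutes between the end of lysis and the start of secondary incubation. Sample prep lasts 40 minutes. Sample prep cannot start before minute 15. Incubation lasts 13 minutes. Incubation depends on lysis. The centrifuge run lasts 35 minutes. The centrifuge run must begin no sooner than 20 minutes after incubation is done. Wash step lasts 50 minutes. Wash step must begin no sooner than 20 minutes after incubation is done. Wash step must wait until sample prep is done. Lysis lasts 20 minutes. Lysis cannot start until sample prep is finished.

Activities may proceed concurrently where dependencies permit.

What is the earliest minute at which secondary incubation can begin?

Sample prep cannot begin until its own release at minute 15. It runs from minute 15 to 15 + 40 = minute 55.
Lysis cannot begin until sample prep (finishes minute 55). It runs from minute 55 to 55 + 20 = minute 75.
Secondary incubation waits on lysis (finishes minute 75, plus 20-minute gap → minute 95), so the earliest it can start is minute 95.

95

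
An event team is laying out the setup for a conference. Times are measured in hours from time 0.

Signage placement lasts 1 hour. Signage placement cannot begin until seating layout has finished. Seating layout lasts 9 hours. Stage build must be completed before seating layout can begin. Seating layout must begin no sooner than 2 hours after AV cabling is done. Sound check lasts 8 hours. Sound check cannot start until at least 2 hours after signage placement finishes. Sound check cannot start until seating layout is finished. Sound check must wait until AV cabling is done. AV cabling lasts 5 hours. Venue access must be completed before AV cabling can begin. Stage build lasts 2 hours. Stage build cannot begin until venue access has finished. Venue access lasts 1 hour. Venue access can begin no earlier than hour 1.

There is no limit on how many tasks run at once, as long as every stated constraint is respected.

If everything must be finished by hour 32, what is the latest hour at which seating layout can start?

To finish by hour 32, sound check (duration 8) must start no later than hour 24.
Since sound check (must start by hour 24, minus 2-hour gap → hour 22) depends on it, signage placement must finish by hour 22. Backing off its 1-hour duration gives a latest start of hour 21.
Seating layout must finish in time for signage placement (must start by hour 21); sound check (must start by hour 24). The tightest is hour 21, so seating layout must start by 21 − 9 = hour 12.

12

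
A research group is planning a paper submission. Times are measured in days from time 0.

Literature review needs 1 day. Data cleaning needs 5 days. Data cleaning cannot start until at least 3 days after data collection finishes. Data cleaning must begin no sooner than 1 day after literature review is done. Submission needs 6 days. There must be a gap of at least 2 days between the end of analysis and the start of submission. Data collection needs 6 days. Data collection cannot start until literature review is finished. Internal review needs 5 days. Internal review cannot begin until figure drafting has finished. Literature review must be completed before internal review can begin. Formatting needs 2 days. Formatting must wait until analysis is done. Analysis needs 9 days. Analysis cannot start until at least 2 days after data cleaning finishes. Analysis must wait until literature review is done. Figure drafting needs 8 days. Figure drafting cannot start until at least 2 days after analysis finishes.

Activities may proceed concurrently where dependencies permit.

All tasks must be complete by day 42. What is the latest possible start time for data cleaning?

11

To finish by day 42, internal review (duration 5) must start no later than day 37.
Since internal review (must start by day 37) depends on it, figure drafting must finish by day 37. Backing off its 8-day duration gives a latest start of day 29.
Nothing follows formatting; the deadline of day 42 is its only limit. It must start by 42 − 2 = day 40.
Nothing follows submission; the deadline of day 42 is its only limit. It must start by 42 − 6 = day 36.
Analysis has several dependents: figure drafting (must start by day 29, minus 2-day gap → day 27); formatting (must start by day 40); submission (must start by day 36, minus 2-day gap → day 34). The earliest of those limits is day 27, so analysis must start by 27 − 9 = day 18.
Data cleaning must finish before analysis (must start by day 18, minus 2-day gap → day 16). With a 5-day duration, data cleaning must start by 16 − 5 = day 11.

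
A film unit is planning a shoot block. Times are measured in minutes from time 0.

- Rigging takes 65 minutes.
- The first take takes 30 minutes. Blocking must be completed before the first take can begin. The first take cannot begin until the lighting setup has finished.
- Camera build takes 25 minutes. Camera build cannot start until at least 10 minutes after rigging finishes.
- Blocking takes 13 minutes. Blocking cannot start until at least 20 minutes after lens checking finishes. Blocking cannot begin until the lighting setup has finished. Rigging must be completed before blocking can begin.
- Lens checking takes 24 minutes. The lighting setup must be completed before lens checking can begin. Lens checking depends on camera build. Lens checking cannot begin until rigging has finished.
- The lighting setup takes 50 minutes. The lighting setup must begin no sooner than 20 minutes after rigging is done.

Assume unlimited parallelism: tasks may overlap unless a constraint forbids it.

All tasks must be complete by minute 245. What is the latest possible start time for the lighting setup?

108

Nothing follows the first take; the deadline of minute 245 is its only limit. It must start by 245 − 30 = minute 215.
Since the first take (must start by minute 215) depends on it, blocking must finish by minute 215. Backing off its 13-minute duration gives a latest start of minute 202.
Lens checking must finish before blocking (must start by minute 202, minus 20-minute gap → minute 182). With a 24-minute duration, lens checking must start by 182 − 24 = minute 158.
The lighting setup must finish in time for lens checking (must start by minute 158); blocking (must start by minute 202); the first take (must start by minute 215). The tightest is minute 158, so the lighting setup must start by 158 − 50 = minute 108.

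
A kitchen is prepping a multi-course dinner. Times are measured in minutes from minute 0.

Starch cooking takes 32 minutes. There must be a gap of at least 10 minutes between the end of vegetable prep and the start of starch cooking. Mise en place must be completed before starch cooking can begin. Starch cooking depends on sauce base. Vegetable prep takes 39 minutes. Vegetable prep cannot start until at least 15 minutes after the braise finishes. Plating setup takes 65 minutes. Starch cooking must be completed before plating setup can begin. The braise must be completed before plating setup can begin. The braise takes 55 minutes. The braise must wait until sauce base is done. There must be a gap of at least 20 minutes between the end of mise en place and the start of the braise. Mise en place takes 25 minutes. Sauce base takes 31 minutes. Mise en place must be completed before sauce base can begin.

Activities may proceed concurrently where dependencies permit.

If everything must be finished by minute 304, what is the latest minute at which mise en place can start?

32

Nothing follows plating setup; the deadline of minute 304 is its only limit. It must start by 304 − 65 = minute 239.
Starch cooking feeds into plating setup (must start by minute 239); so starch cooking must finish by minute 239 and therefore start by minute 207.
Vegetable prep feeds into starch cooking (must start by minute 207, minus 10-minute gap → minute 197); so vegetable prep must finish by minute 197 and therefore start by minute 158.
For the braise: vegetable prep (must start by minute 158, minus 15-minute gap → minute 143); plating setup (must start by minute 239). The most restrictive is minute 143; with a 55-minute duration, the braise must start by minute 88.
Sauce base has several dependents: the braise (must start by minute 88); starch cooking (must start by minute 207). The earliest of those limits is minute 88, so sauce base must start by 88 − 31 = minute 57.
Mise en place feeds sauce base (must start by minute 57); the braise (must start by minute 88, minus 20-minute gap → minute 68); starch cooking (must start by minute 207). Taking the minimum, mise en place must finish by minute 57 and start by 57 − 25 = minute 32.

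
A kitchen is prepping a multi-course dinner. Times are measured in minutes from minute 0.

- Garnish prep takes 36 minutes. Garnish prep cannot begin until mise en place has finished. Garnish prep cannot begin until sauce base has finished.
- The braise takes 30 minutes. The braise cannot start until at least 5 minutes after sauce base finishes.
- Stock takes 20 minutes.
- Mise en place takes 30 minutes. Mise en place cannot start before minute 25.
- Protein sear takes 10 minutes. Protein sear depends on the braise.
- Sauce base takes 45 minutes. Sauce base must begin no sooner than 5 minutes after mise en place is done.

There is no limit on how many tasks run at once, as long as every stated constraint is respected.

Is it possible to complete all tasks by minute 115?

No

Stock can start immediately at minute 0; it finishes at minute 20.
After its own release at minute 25, mise en place can start at minute 25 and finishes at minute 55.
Sauce base cannot begin until mise en place (finishes minute 55, plus 5-minute gap → minute 60). It runs from minute 60 to 60 + 45 = minute 105.
Garnish prep needs all of mise en place (finishes minute 55); sauce base (finishes minute 105). That puts its earliest start at minute 105; it finishes at 105 + 36 = minute 141.
After sauce base (finishes minute 105, plus 5-minute gap → minute 110), the braise can start at minute 110 and finishes at minute 140.
After the braise (finishes minute 140), protein sear can start at minute 140 and finishes at minute 150.
The earliest everything can be done is minute 150, which is after the deadline of 115, so it is not possible.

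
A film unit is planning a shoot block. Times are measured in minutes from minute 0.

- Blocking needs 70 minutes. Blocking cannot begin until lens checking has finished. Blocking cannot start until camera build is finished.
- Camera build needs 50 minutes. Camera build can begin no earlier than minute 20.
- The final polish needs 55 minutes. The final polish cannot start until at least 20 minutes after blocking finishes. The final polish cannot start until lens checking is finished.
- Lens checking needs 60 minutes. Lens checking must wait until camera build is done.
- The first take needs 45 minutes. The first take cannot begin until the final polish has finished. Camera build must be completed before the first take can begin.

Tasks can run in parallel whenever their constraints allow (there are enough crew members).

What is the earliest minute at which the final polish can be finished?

275

After its own release at minute 20, camera build can start at minute 20 and finishes at minute 70.
After camera build (finishes minute 70), lens checking can start at minute 70 and finishes at minute 130.
Blocking cannot start until lens checking (finishes minute 130); camera build (finishes minute 70). The controlling bound is minute 130, so blocking finishes at 130 + 70 = minute 200.
The final polish needs all of blocking (finishes minute 200, plus 20-minute gap → minute 220); lens checking (finishes minute 130). That puts its earliest start at minute 220; it finishes at 220 + 55 = minute 275.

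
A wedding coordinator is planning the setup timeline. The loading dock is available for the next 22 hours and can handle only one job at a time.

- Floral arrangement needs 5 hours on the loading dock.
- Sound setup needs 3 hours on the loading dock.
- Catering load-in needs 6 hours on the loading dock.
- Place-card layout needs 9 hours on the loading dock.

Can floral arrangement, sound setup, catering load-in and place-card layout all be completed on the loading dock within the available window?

No

Running back to back, the jobs need 5 + 3 + 6 + 9 = 23 hours on the loading dock.
Since 23 > 22, they cannot all fit.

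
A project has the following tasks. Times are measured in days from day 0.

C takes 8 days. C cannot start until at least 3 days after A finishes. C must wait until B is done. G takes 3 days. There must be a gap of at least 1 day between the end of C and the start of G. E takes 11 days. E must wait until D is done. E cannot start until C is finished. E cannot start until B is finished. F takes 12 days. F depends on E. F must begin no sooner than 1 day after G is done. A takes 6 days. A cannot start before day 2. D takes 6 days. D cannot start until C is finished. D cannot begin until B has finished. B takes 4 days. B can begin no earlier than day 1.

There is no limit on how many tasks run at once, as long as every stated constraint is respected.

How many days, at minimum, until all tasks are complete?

B cannot begin until its own release at day 1. It runs from day 1 to 1 + 4 = day 5.
A cannot begin until its own release at day 2. It runs from day 2 to 2 + 6 = day 8.
For C: A (finishes day 8, plus 3-day gap → day 11); B (finishes day 5). Taking the maximum gives a start of day 11, and it finishes at 11 + 8 = day 19.
G cannot begin until C (finishes day 19, plus 1-day gap → day 20). It runs from day 20 to 20 + 3 = day 23.
For D: C (finishes day 19); B (finishes day 5). Taking the maximum gives a start of day 19, and it finishes at 19 + 6 = day 25.
E cannot start until D (finishes day 25); C (finishes day 19); B (finishes day 5). The controlling bound is day 25, so E finishes at 25 + 11 = day 36.
For F: E (finishes day 36); G (finishes day 23, plus 1-day gap → day 24). Taking the maximum gives a start of day 36, and it finishes at 36 + 12 = day 48.
All tasks are finished once the last one completes. Finish times: A at 8, B at 5, C at 19, D at 25, E at 36, F at 48, G at 23. The latest is day 48.

48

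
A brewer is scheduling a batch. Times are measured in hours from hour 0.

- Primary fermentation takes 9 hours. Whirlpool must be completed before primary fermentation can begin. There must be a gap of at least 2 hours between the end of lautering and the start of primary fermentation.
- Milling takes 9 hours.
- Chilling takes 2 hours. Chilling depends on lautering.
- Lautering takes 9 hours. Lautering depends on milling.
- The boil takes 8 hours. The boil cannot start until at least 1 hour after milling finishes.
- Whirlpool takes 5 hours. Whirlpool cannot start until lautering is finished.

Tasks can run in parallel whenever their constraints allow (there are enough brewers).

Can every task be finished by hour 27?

Nothing blocks milling, so it runs from hour 0 to hour 9.
The boil cannot begin until milling (finishes hour 9, plus 1-hour gap → hour 10). It runs from hour 10 to 10 + 8 = hour 18.
Lautering waits on milling (finishes hour 9), so it starts at hour 9 and finishes at 9 + 9 = hour 18.
After lautering (finishes hour 18), chilling can start at hour 18 and finishes at hour 20.
After lautering (finishes hour 18), whirlpool can start at hour 18 and finishes at hour 23.
For primary fermentation: whirlpool (finishes hour 23); lautering (finishes hour 18, plus 2-hour gap → hour 20). Taking the maximum gives a start of hour 23, and it finishes at 23 + 9 = hour 32.
The earliest everything can be done is hour 32, which is after the deadline of 27, so it is not possible.

No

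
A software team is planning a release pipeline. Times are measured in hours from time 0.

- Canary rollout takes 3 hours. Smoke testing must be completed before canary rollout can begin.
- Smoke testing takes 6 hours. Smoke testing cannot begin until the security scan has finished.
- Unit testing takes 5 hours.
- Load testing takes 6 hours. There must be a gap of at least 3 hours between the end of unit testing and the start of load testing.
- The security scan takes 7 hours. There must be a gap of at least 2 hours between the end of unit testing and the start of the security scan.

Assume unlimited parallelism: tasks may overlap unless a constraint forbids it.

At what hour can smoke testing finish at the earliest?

20

Unit testing has no prerequisites, so it starts at hour 0 and finishes at hour 5.
After unit testing (finishes hour 5, plus 2-hour gap → hour 7), the security scan can start at hour 7 and finishes at hour 14.
After the security scan (finishes hour 14), smoke testing can start at hour 14 and finishes at hour 20.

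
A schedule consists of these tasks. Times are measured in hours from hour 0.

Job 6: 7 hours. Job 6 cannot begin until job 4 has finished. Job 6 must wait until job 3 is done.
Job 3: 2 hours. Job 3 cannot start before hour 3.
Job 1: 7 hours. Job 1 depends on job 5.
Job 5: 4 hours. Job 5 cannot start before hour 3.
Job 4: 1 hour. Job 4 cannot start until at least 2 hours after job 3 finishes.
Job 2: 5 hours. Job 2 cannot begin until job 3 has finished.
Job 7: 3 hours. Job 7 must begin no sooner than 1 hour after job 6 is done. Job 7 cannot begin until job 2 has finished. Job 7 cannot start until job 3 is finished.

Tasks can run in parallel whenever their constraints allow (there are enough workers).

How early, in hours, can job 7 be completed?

After its own release at hour 3, job 3 can start at hour 3 and finishes at hour 5.
After job 3 (finishes hour 5, plus 2-hour gap → hour 7), job 4 can start at hour 7 and finishes at hour 8.
For job 6: job 4 (finishes hour 8); job 3 (finishes hour 5). Taking the maximum gives a start of hour 8, and it finishes at 8 + 7 = hour 15.
Job 2 cannot begin until job 3 (finishes hour 5). It runs from hour 5 to 5 + 5 = hour 10.
For job 7: job 6 (finishes hour 15, plus 1-hour gap → hour 16); job 2 (finishes hour 10); job 3 (finishes hour 5). Taking the maximum gives a start of hour 16, and it finishes at 16 + 3 = hour 19.

19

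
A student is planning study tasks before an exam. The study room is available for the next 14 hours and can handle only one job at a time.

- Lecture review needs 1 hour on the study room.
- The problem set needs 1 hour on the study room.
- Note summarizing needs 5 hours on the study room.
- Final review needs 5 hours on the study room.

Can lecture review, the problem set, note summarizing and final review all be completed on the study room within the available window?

Running back to back, the jobs need 1 + 1 + 5 + 5 = 12 hours on the study room.
Since 12 ≤ 14, they fit within the window.

Yes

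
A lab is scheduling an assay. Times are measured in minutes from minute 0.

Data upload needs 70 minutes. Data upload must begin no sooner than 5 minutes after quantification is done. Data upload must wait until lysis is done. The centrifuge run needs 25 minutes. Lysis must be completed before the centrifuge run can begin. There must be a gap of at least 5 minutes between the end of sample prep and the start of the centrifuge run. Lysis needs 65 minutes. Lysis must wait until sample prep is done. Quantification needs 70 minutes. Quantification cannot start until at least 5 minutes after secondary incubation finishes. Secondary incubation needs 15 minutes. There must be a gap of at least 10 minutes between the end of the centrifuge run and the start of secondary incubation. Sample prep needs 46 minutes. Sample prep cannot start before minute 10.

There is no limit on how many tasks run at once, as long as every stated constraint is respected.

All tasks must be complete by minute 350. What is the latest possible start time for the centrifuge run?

150

Data upload has no dependents, so it just needs to finish by minute 350. Starting by 350 − 70 = minute 280 achieves that.
Quantification has to be done before data upload (must start by minute 280, minus 5-minute gap → minute 275). That means finishing by minute 275, i.e. starting by 275 − 70 = minute 205.
Secondary incubation must finish before quantification (must start by minute 205, minus 5-minute gap → minute 200). With a 15-minute duration, secondary incubation must start by 200 − 15 = minute 185.
Since secondary incubation (must start by minute 185, minus 10-minute gap → minute 175) depends on it, the centrifuge run must finish by minute 175. Backing off its 25-minute duration gives a latest start of minute 150.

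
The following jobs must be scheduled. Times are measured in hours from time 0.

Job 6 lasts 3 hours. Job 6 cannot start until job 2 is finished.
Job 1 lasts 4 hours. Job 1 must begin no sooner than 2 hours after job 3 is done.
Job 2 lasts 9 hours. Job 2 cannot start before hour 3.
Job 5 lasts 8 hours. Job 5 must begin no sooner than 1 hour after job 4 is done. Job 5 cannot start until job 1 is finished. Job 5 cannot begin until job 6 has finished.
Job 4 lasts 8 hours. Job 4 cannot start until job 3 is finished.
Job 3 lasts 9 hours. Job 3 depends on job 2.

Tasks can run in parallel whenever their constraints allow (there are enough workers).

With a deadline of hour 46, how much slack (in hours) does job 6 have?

23

After its own release at hour 3, job 2 can start at hour 3 and finishes at hour 12.
After job 2 (finishes hour 12), job 6 can start at hour 12 and finishes at hour 15.

Working backward from the deadline:
Job 5 has no dependents, so it just needs to finish by hour 46. Starting by 46 − 8 = hour 38 achieves that.
Job 6 must finish before job 5 (must start by hour 38). With a 3-hour duration, job 6 must start by 38 − 3 = hour 35.
So job 6 can start as early as hour 12 and as late as hour 35, giving 35 − 12 = 23 hours of slack.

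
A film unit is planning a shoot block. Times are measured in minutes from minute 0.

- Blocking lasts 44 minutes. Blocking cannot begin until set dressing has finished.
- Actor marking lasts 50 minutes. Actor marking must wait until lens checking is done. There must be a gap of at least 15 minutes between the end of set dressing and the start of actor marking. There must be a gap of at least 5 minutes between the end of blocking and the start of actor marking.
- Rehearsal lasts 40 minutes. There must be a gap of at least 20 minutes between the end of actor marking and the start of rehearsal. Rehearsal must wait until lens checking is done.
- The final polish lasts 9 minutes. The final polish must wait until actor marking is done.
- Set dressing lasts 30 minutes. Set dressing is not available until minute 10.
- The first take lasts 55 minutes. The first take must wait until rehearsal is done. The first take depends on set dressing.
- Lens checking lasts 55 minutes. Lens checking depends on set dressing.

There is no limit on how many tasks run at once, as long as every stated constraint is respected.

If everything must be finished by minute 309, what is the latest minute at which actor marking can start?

144

The first take must finish by minute 309; it takes 55 minutes, so it must start by 309 − 55 = minute 254.
Rehearsal has to be done before the first take (must start by minute 254). That means finishing by minute 254, i.e. starting by 254 − 40 = minute 214.
To finish by minute 309, the final polish (duration 9) must start no later than minute 300.
Actor marking must finish in time for rehearsal (must start by minute 214, minus 20-minute gap → minute 194); the final polish (must start by minute 300). The tightest is minute 194, so actor marking must start by 194 − 50 = minute 144.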